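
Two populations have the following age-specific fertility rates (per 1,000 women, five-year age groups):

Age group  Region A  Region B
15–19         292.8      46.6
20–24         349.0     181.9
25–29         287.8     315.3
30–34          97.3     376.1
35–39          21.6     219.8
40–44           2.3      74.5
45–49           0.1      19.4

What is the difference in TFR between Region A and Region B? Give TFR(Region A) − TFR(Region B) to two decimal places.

-0.91

Region A:
  Sum of ASFRs = 292.8 + 349.0 + 287.8 + 97.3 + 21.6 + 2.3 + 0.1 = 1050.9
  TFR = 5 × 1050.9 / 1000 = 5.2545
Region B:
  Sum of ASFRs = 46.6 + 181.9 + 315.3 + 376.1 + 219.8 + 74.5 + 19.4 = 1233.6
  TFR = 5 × 1233.6 / 1000 = 6.168
Difference = 5.2545 − 6.168 = -0.9135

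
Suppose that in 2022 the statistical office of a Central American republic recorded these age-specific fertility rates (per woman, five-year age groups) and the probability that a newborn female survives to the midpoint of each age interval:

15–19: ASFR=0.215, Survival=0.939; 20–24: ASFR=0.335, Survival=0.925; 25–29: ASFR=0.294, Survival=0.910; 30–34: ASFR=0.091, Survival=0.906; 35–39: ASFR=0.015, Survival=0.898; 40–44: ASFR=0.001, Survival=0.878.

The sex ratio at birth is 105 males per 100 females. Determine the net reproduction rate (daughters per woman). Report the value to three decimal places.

2.137

Proportion female at birth = 100 / (100 + 105) = 0.48780.
Survival-weighted fertility by age (5·fₓ·Sₓ):
  15–19: 5 × 0.215 × 0.939 = 1.00943
  20–24: 5 × 0.335 × 0.925 = 1.54938
  25–29: 5 × 0.294 × 0.910 = 1.33770
  30–34: 5 × 0.091 × 0.906 = 0.41223
  35–39: 5 × 0.015 × 0.898 = 0.06735
  40–44: 5 × 0.001 × 0.878 = 0.00439
Sum = 4.38048
NRR = 0.48780 × 4.38048 = 2.13680
An NRR exceeding 1 indicates intrinsic growth under these rates.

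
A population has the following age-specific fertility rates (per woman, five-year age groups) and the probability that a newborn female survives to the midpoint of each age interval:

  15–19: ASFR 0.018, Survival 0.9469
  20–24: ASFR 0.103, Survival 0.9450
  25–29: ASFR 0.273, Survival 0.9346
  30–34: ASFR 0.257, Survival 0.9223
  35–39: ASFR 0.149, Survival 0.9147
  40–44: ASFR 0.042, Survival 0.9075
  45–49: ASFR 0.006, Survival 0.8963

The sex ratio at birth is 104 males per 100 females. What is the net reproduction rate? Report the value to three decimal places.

Proportion female at birth = 100 / (100 + 104) = 0.49020.
Per-age-group product (5 × ASFR × survival probability):
  15–19: 5 × 0.018 × 0.9469 = 0.08522
  20–24: 5 × 0.103 × 0.9450 = 0.48668
  25–29: 5 × 0.273 × 0.9346 = 1.27573
  30–34: 5 × 0.257 × 0.9223 = 1.18516
  35–39: 5 × 0.149 × 0.9147 = 0.68145
  40–44: 5 × 0.042 × 0.9075 = 0.19058
  45–49: 5 × 0.006 × 0.8963 = 0.02689
Sum = 3.93171
NRR = 0.49020 × 3.93171 = 1.92732
An NRR exceeding 1 indicates intrinsic growth under these rates.

1.927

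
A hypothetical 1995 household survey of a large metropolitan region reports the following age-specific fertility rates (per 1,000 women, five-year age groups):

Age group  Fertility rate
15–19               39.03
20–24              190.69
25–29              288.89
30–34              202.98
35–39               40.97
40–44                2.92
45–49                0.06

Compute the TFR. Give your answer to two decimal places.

3.83

Sum of ASFRs = 39.03 + 190.69 + 288.89 + 202.98 + 40.97 + 2.92 + 0.06 = 765.54
TFR = 5 × 765.54 / 1000 = 3.8277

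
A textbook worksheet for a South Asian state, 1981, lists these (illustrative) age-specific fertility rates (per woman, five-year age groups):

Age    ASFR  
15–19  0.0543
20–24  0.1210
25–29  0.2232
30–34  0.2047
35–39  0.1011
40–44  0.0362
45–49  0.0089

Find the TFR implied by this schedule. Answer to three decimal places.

Sum of ASFRs = 0.0543 + 0.1210 + 0.2232 + 0.2047 + 0.1011 + 0.0362 + 0.0089 = 0.7494
TFR = 5 × 0.7494 = 3.747

3.747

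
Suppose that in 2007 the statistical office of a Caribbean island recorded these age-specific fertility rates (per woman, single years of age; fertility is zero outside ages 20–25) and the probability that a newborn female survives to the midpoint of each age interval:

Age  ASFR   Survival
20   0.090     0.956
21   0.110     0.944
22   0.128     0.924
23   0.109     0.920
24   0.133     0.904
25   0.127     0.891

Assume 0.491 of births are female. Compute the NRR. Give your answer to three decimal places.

0.315

Proportion female at birth = 0.491.
Weighting each age-specific rate by interval width and survival:
  20: 1 × 0.090 × 0.956 = 0.08604
  21: 1 × 0.110 × 0.944 = 0.10384
  22: 1 × 0.128 × 0.924 = 0.11827
  23: 1 × 0.109 × 0.920 = 0.10028
  24: 1 × 0.133 × 0.904 = 0.12023
  25: 1 × 0.127 × 0.891 = 0.11316
Sum = 0.64182
NRR = 0.491 × 0.64182 = 0.31513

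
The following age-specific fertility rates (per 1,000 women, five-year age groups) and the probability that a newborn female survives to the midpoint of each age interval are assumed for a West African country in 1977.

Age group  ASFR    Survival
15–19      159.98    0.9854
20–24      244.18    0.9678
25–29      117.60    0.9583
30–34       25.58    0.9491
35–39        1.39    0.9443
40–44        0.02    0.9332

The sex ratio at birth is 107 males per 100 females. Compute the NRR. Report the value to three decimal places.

Proportion female at birth = 100 / (100 + 107) = 0.48309.
Weighting each age-specific rate by interval width and survival:
  15–19: 5 × 159.98/1000 × 0.9854 = 0.78822
  20–24: 5 × 244.18/1000 × 0.9678 = 1.18159
  25–29: 5 × 117.60/1000 × 0.9583 = 0.56348
  30–34: 5 × 25.58/1000 × 0.9491 = 0.12139
  35–39: 5 × 1.39/1000 × 0.9443 = 0.00656
  40–44: 5 × 0.02/1000 × 0.9332 = 0.00009
Sum = 2.66133
NRR = 0.48309 × 2.66133 = 1.28566

1.286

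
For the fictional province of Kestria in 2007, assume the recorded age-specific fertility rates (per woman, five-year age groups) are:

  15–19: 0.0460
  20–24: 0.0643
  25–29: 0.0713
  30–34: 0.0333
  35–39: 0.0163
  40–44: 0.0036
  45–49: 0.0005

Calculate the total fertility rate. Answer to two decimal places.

1.18

Sum of ASFRs = 0.0460 + 0.0643 + 0.0713 + 0.0333 + 0.0163 + 0.0036 + 0.0005 = 0.2353
TFR = 5 × 0.2353 = 1.1765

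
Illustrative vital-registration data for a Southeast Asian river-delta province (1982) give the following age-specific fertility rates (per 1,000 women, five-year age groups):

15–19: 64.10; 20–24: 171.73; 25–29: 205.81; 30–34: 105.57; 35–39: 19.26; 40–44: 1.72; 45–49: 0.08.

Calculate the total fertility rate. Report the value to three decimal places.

Sum of ASFRs = 64.10 + 171.73 + 205.81 + 105.57 + 19.26 + 1.72 + 0.08 = 568.27
TFR = 5 × 568.27 / 1000 = 2.84135

2.841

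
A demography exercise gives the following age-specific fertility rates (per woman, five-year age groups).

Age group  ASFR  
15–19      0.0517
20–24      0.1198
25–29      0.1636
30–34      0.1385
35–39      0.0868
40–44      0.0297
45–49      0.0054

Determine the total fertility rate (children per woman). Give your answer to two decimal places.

2.98

Sum of ASFRs = 0.0517 + 0.1198 + 0.1636 + 0.1385 + 0.0868 + 0.0297 + 0.0054 = 0.5955
TFR = 5 × 0.5955 = 2.9775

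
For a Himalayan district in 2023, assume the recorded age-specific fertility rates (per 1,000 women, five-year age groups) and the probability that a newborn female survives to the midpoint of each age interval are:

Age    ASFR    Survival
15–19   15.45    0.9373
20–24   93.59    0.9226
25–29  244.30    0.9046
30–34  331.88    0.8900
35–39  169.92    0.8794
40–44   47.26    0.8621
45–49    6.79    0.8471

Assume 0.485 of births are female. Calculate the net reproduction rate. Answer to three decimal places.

Proportion female at birth = 0.485.
Per-age-group product (5 × ASFR × survival probability):
  15–19: 5 × 15.45/1000 × 0.9373 = 0.07241
  20–24: 5 × 93.59/1000 × 0.9226 = 0.43173
  25–29: 5 × 244.30/1000 × 0.9046 = 1.10497
  30–34: 5 × 331.88/1000 × 0.8900 = 1.47687
  35–39: 5 × 169.92/1000 × 0.8794 = 0.74714
  40–44: 5 × 47.26/1000 × 0.8621 = 0.20371
  45–49: 5 × 6.79/1000 × 0.8471 = 0.02876
Sum = 4.06559
NRR = 0.485 × 4.06559 = 1.97181
NRR > 1, so each generation more than replaces itself.

1.972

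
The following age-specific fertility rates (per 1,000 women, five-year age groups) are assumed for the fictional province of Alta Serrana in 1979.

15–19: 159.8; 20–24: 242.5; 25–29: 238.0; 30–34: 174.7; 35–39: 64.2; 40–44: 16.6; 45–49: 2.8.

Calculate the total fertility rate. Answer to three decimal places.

4.493

Sum of ASFRs = 159.8 + 242.5 + 238.0 + 174.7 + 64.2 + 16.6 + 2.8 = 898.6
TFR = 5 × 898.6 / 1000 = 4.493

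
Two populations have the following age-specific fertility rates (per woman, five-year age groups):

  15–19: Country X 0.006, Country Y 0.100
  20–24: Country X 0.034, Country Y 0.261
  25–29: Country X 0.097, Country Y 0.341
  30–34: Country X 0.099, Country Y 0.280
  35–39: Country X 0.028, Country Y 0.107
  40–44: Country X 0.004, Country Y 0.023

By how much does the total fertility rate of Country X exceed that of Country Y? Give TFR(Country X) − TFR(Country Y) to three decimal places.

-4.220

Country X:
  Sum of ASFRs = 0.006 + 0.034 + 0.097 + 0.099 + 0.028 + 0.004 = 0.268
  TFR = 5 × 0.268 = 1.34
Country Y:
  Sum of ASFRs = 0.100 + 0.261 + 0.341 + 0.280 + 0.107 + 0.023 = 1.112
  TFR = 5 × 1.112 = 5.56
Difference = 1.34 − 5.56 = -4.22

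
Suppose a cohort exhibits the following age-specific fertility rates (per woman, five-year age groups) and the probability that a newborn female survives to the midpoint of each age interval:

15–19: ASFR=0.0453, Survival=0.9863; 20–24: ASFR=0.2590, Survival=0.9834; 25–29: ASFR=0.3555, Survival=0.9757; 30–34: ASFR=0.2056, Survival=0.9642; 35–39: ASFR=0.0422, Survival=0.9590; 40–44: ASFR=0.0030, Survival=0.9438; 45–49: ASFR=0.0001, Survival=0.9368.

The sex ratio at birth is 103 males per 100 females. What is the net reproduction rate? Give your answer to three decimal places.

2.187

Proportion female at birth = 100 / (100 + 103) = 0.49261.
Per-age-group product (5 × ASFR × survival probability):
  15–19: 5 × 0.0453 × 0.9863 = 0.22340
  20–24: 5 × 0.2590 × 0.9834 = 1.27350
  25–29: 5 × 0.3555 × 0.9757 = 1.73431
  30–34: 5 × 0.2056 × 0.9642 = 0.99120
  35–39: 5 × 0.0422 × 0.9590 = 0.20235
  40–44: 5 × 0.0030 × 0.9438 = 0.01416
  45–49: 5 × 0.0001 × 0.9368 = 0.00047
Sum = 4.43939
NRR = 0.49261 × 4.43939 = 2.18689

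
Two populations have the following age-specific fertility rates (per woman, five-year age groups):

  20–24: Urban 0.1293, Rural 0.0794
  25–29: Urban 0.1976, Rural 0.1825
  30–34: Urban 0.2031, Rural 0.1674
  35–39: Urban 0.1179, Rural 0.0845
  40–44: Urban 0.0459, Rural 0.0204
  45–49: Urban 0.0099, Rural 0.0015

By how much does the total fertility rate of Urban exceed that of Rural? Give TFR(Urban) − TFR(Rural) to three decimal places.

Urban:
  Sum of ASFRs = 0.1293 + 0.1976 + 0.2031 + 0.1179 + 0.0459 + 0.0099 = 0.7037
  TFR = 5 × 0.7037 = 3.5185
Rural:
  Sum of ASFRs = 0.0794 + 0.1825 + 0.1674 + 0.0845 + 0.0204 + 0.0015 = 0.5357
  TFR = 5 × 0.5357 = 2.6785
Difference = 3.5185 − 2.6785 = 0.84

0.840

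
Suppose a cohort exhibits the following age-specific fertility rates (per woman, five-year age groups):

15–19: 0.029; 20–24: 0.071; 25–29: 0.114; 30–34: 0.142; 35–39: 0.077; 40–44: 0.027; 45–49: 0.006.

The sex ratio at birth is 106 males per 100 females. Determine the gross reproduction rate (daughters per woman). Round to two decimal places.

1.13

Proportion female at birth = 100 / (100 + 106) = 0.48544.
Sum of ASFRs = 0.029 + 0.071 + 0.114 + 0.142 + 0.077 + 0.027 + 0.006 = 0.466
TFR = 5 × 0.466 = 2.33
GRR = 0.48544 × 2.33 = 1.13108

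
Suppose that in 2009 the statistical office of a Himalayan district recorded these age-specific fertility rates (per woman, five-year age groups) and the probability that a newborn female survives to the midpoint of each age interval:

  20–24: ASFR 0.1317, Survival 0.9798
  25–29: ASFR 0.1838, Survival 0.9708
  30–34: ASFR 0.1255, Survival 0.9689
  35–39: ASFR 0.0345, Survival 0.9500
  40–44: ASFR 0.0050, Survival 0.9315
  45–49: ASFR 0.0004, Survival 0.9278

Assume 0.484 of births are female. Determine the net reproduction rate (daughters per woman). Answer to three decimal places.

1.130

Proportion female at birth = 0.484.
Per-age-group product (5 × ASFR × survival probability):
  20–24: 5 × 0.1317 × 0.9798 = 0.64520
  25–29: 5 × 0.1838 × 0.9708 = 0.89217
  30–34: 5 × 0.1255 × 0.9689 = 0.60798
  35–39: 5 × 0.0345 × 0.9500 = 0.16388
  40–44: 5 × 0.0050 × 0.9315 = 0.02329
  45–49: 5 × 0.0004 × 0.9278 = 0.00186
Sum = 2.33438
NRR = 0.484 × 2.33438 = 1.12984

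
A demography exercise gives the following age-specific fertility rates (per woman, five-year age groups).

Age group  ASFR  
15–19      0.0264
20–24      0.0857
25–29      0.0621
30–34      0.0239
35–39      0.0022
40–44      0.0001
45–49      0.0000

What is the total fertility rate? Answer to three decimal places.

Sum of ASFRs = 0.0264 + 0.0857 + 0.0621 + 0.0239 + 0.0022 + 0.0001 + 0.0000 = 0.2004
TFR = 5 × 0.2004 = 1.002

1.002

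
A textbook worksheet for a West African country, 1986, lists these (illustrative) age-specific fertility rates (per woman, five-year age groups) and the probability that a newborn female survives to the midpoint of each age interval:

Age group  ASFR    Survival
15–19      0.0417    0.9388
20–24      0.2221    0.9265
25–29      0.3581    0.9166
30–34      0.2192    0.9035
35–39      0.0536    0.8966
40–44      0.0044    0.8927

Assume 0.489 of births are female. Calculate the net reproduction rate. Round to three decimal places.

Proportion female at birth = 0.489.
Per-age-group product (5 × ASFR × survival probability):
  15–19: 5 × 0.0417 × 0.9388 = 0.19574
  20–24: 5 × 0.2221 × 0.9265 = 1.02888
  25–29: 5 × 0.3581 × 0.9166 = 1.64117
  30–34: 5 × 0.2192 × 0.9035 = 0.99024
  35–39: 5 × 0.0536 × 0.8966 = 0.24029
  40–44: 5 × 0.0044 × 0.8927 = 0.01964
Sum = 4.11596
NRR = 0.489 × 4.11596 = 2.01270

2.013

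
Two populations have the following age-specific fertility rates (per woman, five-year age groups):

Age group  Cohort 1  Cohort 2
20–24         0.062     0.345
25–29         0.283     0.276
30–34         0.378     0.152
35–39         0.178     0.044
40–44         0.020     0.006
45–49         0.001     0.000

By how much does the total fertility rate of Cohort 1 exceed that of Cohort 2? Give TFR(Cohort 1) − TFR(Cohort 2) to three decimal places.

Cohort 1:
  Sum of ASFRs = 0.062 + 0.283 + 0.378 + 0.178 + 0.020 + 0.001 = 0.922
  TFR = 5 × 0.922 = 4.61
Cohort 2:
  Sum of ASFRs = 0.345 + 0.276 + 0.152 + 0.044 + 0.006 + 0.000 = 0.823
  TFR = 5 × 0.823 = 4.115
Difference = 4.61 − 4.115 = 0.495

0.495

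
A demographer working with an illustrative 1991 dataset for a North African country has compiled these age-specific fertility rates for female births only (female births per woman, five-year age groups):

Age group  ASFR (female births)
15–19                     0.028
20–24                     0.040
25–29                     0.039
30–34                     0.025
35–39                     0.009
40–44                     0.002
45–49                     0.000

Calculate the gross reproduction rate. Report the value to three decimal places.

Sum of female ASFRs = 0.028 + 0.040 + 0.039 + 0.025 + 0.009 + 0.002 + 0.000 = 0.143
GRR = 5 × 0.143 = 0.715

0.715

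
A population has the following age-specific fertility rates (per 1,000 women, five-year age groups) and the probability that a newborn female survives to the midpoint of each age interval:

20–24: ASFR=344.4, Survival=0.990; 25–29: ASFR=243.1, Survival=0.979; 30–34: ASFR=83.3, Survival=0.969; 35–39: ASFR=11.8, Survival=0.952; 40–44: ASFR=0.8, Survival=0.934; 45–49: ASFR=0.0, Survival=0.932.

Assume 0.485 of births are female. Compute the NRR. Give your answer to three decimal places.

Proportion female at birth = 0.485.
Each age group contributes 5 × ASFR × survival:
  20–24: 5 × 344.4/1000 × 0.990 = 1.70478
  25–29: 5 × 243.1/1000 × 0.979 = 1.18997
  30–34: 5 × 83.3/1000 × 0.969 = 0.40359
  35–39: 5 × 11.8/1000 × 0.952 = 0.05617
  40–44: 5 × 0.8/1000 × 0.934 = 0.00374
  45–49: 5 × 0.0/1000 × 0.932 = 0.00000
Sum = 3.35825
NRR = 0.485 × 3.35825 = 1.62875
An NRR exceeding 1 indicates intrinsic growth under these rates.

1.629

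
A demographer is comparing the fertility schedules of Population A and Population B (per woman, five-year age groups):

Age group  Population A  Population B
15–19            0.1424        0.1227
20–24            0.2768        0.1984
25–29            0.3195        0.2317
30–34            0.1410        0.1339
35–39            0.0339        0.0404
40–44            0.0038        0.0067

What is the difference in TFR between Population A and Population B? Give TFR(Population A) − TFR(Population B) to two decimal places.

0.92

Population A:
  Sum of ASFRs = 0.1424 + 0.2768 + 0.3195 + 0.1410 + 0.0339 + 0.0038 = 0.9174
  TFR = 5 × 0.9174 = 4.587
Population B:
  Sum of ASFRs = 0.1227 + 0.1984 + 0.2317 + 0.1339 + 0.0404 + 0.0067 = 0.7338
  TFR = 5 × 0.7338 = 3.669
Difference = 4.587 − 3.669 = 0.918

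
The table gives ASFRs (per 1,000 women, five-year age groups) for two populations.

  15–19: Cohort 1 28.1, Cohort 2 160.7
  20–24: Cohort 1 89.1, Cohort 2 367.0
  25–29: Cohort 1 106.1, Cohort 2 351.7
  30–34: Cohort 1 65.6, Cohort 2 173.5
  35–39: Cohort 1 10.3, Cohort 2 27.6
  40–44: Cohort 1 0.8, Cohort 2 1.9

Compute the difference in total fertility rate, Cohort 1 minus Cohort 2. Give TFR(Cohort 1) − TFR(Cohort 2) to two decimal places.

Cohort 1:
  Sum of ASFRs = 28.1 + 89.1 + 106.1 + 65.6 + 10.3 + 0.8 = 300.0
  TFR = 5 × 300.0 / 1000 = 1.5
Cohort 2:
  Sum of ASFRs = 160.7 + 367.0 + 351.7 + 173.5 + 27.6 + 1.9 = 1082.4
  TFR = 5 × 1082.4 / 1000 = 5.412
Difference = 1.5 − 5.412 = -3.912

-3.91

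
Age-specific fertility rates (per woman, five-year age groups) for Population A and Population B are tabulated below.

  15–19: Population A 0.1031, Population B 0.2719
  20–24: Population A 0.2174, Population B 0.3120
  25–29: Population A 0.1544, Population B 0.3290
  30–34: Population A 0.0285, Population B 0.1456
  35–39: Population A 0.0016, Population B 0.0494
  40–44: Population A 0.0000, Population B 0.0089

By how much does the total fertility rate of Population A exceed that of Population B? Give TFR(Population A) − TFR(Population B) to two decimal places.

-3.06

Population A:
  Sum of ASFRs = 0.1031 + 0.2174 + 0.1544 + 0.0285 + 0.0016 + 0.0000 = 0.5050
  TFR = 5 × 0.5050 = 2.525
Population B:
  Sum of ASFRs = 0.2719 + 0.3120 + 0.3290 + 0.1456 + 0.0494 + 0.0089 = 1.1168
  TFR = 5 × 1.1168 = 5.584
Difference = 2.525 − 5.584 = -3.059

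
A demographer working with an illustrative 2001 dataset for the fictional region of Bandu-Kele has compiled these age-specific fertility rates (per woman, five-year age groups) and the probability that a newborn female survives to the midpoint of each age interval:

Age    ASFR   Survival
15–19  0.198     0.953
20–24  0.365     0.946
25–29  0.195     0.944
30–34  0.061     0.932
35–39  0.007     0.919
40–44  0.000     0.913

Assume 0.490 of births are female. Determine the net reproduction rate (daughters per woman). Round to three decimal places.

1.914

Proportion female at birth = 0.490.
Each age group contributes 5 × ASFR × survival:
  15–19: 5 × 0.198 × 0.953 = 0.94347
  20–24: 5 × 0.365 × 0.946 = 1.72645
  25–29: 5 × 0.195 × 0.944 = 0.92040
  30–34: 5 × 0.061 × 0.932 = 0.28426
  35–39: 5 × 0.007 × 0.919 = 0.03217
  40–44: 5 × 0.000 × 0.913 = 0.00000
Sum = 3.90675
NRR = 0.490 × 3.90675 = 1.91431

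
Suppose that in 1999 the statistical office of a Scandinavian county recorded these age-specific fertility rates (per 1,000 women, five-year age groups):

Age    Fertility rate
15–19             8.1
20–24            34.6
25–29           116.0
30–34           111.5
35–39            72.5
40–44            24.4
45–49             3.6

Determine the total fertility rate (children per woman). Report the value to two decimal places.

1.85

Sum of ASFRs = 8.1 + 34.6 + 116.0 + 111.5 + 72.5 + 24.4 + 3.6 = 370.7
TFR = 5 × 370.7 / 1000 = 1.8535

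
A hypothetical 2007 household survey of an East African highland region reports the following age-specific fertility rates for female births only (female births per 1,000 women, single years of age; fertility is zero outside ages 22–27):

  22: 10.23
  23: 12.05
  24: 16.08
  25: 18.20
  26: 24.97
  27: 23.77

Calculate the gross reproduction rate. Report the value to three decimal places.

0.105

Sum of female ASFRs = 10.23 + 12.05 + 16.08 + 18.20 + 24.97 + 23.77 = 105.30
GRR = 105.30 / 1000 = 0.1053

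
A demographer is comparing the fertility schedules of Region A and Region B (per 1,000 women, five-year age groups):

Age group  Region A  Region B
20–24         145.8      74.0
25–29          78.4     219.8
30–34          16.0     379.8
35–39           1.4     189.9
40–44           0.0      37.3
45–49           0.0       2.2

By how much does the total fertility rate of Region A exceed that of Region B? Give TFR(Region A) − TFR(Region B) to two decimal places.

-3.31

Region A:
  Sum of ASFRs = 145.8 + 78.4 + 16.0 + 1.4 + 0.0 + 0.0 = 241.6
  TFR = 5 × 241.6 / 1000 = 1.208
Region B:
  Sum of ASFRs = 74.0 + 219.8 + 379.8 + 189.9 + 37.3 + 2.2 = 903.0
  TFR = 5 × 903.0 / 1000 = 4.515
Difference = 1.208 − 4.515 = -3.307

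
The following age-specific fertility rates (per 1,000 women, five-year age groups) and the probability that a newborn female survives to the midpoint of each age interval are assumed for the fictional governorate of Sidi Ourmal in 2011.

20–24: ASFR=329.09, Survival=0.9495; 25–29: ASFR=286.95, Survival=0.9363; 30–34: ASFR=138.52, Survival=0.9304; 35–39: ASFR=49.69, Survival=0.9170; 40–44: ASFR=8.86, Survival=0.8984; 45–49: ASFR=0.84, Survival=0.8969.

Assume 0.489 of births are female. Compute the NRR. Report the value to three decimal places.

1.869

Proportion female at birth = 0.489.
Per-age-group product (5 × ASFR × survival probability):
  20–24: 5 × 329.09/1000 × 0.9495 = 1.56235
  25–29: 5 × 286.95/1000 × 0.9363 = 1.34336
  30–34: 5 × 138.52/1000 × 0.9304 = 0.64440
  35–39: 5 × 49.69/1000 × 0.9170 = 0.22783
  40–44: 5 × 8.86/1000 × 0.8984 = 0.03980
  45–49: 5 × 0.84/1000 × 0.8969 = 0.00377
Sum = 3.82151
NRR = 0.489 × 3.82151 = 1.86872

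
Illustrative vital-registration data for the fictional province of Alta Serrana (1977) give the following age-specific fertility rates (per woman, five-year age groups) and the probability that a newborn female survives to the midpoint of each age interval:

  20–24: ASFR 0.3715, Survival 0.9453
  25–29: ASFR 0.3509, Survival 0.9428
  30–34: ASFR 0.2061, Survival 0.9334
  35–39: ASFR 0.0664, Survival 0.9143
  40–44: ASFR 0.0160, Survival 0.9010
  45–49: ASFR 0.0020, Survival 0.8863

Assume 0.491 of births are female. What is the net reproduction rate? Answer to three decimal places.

2.335

Proportion female at birth = 0.491.
Per-age-group product (5 × ASFR × survival probability):
  20–24: 5 × 0.3715 × 0.9453 = 1.75589
  25–29: 5 × 0.3509 × 0.9428 = 1.65414
  30–34: 5 × 0.2061 × 0.9334 = 0.96187
  35–39: 5 × 0.0664 × 0.9143 = 0.30355
  40–44: 5 × 0.0160 × 0.9010 = 0.07208
  45–49: 5 × 0.0020 × 0.8863 = 0.00886
Sum = 4.75639
NRR = 0.491 × 4.75639 = 2.33539
NRR > 1, so each generation more than replaces itself.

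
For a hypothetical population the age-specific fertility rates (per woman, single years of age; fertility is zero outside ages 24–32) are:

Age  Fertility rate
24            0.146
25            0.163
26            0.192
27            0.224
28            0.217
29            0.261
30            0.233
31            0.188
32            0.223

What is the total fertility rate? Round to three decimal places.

1.847

Sum of ASFRs = 0.146 + 0.163 + 0.192 + 0.224 + 0.217 + 0.261 + 0.233 + 0.188 + 0.223 = 1.847
TFR = 1.847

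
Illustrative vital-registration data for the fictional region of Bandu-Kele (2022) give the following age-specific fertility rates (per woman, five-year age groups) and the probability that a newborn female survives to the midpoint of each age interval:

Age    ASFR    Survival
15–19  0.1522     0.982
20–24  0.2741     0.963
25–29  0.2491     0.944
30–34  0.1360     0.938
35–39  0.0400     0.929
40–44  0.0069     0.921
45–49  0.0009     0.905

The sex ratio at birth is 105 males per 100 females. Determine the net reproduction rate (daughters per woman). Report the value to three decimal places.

Proportion female at birth = 100 / (100 + 105) = 0.48780.
Per-age-group product (5 × ASFR × survival probability):
  15–19: 5 × 0.1522 × 0.982 = 0.74730
  20–24: 5 × 0.2741 × 0.963 = 1.31979
  25–29: 5 × 0.2491 × 0.944 = 1.17575
  30–34: 5 × 0.1360 × 0.938 = 0.63784
  35–39: 5 × 0.0400 × 0.929 = 0.18580
  40–44: 5 × 0.0069 × 0.921 = 0.03177
  45–49: 5 × 0.0009 × 0.905 = 0.00407
Sum = 4.10232
NRR = 0.48780 × 4.10232 = 2.00111
With NRR above 1 the population is above replacement fertility.

2.001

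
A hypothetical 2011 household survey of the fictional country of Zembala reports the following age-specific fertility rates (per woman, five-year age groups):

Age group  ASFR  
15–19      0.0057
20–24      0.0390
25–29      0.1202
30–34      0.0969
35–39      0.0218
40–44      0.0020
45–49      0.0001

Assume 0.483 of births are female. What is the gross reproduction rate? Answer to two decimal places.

0.69

Proportion female at birth = 0.483.
Sum of ASFRs = 0.0057 + 0.0390 + 0.1202 + 0.0969 + 0.0218 + 0.0020 + 0.0001 = 0.2857
TFR = 5 × 0.2857 = 1.4285
GRR = 0.483 × 1.4285 = 0.68997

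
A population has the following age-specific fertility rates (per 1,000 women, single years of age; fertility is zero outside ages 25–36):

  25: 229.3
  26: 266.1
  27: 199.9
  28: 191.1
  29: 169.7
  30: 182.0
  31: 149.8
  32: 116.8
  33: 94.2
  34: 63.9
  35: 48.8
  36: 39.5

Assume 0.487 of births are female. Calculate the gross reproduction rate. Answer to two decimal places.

Proportion female at birth = 0.487.
Sum of ASFRs = 229.3 + 266.1 + 199.9 + 191.1 + 169.7 + 182.0 + 149.8 + 116.8 + 94.2 + 63.9 + 48.8 + 39.5 = 1751.1
TFR = 1751.1 / 1000 = 1.7511
GRR = 0.487 × 1.7511 = 0.85279

0.85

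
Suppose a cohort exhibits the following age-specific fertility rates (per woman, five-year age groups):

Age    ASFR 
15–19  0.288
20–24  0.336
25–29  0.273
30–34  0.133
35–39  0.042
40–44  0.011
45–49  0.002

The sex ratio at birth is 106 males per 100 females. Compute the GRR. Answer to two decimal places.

2.63

Proportion female at birth = 100 / (100 + 106) = 0.48544.
Sum of ASFRs = 0.288 + 0.336 + 0.273 + 0.133 + 0.042 + 0.011 + 0.002 = 1.085
TFR = 5 × 1.085 = 5.425
GRR = 0.48544 × 5.425 = 2.63351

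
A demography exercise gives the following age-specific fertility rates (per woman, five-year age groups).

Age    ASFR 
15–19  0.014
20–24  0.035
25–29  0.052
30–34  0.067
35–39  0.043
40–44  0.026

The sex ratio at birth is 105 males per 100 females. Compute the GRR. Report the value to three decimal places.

Proportion female at birth = 100 / (100 + 105) = 0.48780.
Sum of ASFRs = 0.014 + 0.035 + 0.052 + 0.067 + 0.043 + 0.026 = 0.237
TFR = 5 × 0.237 = 1.185
GRR = 0.48780 × 1.185 = 0.57804

0.578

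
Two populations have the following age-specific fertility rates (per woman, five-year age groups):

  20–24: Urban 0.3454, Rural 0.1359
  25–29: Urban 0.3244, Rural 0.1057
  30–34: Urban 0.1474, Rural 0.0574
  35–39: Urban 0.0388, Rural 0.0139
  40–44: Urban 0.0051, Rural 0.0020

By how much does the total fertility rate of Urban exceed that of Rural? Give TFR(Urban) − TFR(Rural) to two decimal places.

Urban:
  Sum of ASFRs = 0.3454 + 0.3244 + 0.1474 + 0.0388 + 0.0051 = 0.8611
  TFR = 5 × 0.8611 = 4.3055
Rural:
  Sum of ASFRs = 0.1359 + 0.1057 + 0.0574 + 0.0139 + 0.0020 = 0.3149
  TFR = 5 × 0.3149 = 1.5745
Difference = 4.3055 − 1.5745 = 2.731

2.73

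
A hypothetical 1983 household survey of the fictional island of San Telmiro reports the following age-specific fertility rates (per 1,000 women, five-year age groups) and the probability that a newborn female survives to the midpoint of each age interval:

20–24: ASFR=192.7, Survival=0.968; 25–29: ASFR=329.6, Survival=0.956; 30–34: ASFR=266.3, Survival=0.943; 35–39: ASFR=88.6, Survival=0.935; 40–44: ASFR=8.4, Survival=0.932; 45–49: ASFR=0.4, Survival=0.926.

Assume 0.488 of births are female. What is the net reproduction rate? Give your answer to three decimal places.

2.059

Proportion female at birth = 0.488.
Per-age-group product (5 × ASFR × survival probability):
  20–24: 5 × 192.7/1000 × 0.968 = 0.93267
  25–29: 5 × 329.6/1000 × 0.956 = 1.57549
  30–34: 5 × 266.3/1000 × 0.943 = 1.25560
  35–39: 5 × 88.6/1000 × 0.935 = 0.41421
  40–44: 5 × 8.4/1000 × 0.932 = 0.03914
  45–49: 5 × 0.4/1000 × 0.926 = 0.00185
Sum = 4.21896
NRR = 0.488 × 4.21896 = 2.05885
NRR > 1, so each generation more than replaces itself.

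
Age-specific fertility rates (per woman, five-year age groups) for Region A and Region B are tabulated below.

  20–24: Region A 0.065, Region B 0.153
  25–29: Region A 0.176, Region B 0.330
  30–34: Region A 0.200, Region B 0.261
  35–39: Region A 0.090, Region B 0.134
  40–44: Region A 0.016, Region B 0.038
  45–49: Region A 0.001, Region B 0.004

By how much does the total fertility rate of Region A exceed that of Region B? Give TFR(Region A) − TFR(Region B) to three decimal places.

Region A:
  Sum of ASFRs = 0.065 + 0.176 + 0.200 + 0.090 + 0.016 + 0.001 = 0.548
  TFR = 5 × 0.548 = 2.74
Region B:
  Sum of ASFRs = 0.153 + 0.330 + 0.261 + 0.134 + 0.038 + 0.004 = 0.920
  TFR = 5 × 0.920 = 4.6
Difference = 2.74 − 4.6 = -1.86

-1.860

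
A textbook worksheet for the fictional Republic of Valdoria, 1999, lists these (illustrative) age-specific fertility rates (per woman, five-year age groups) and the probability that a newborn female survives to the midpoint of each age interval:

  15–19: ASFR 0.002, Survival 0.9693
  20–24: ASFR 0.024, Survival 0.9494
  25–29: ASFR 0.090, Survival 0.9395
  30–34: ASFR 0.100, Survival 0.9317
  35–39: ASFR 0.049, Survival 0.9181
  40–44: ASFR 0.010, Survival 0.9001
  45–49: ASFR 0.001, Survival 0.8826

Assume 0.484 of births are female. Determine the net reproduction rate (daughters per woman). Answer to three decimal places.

0.623

Proportion female at birth = 0.484.
Survival-weighted fertility by age (5·fₓ·Sₓ):
  15–19: 5 × 0.002 × 0.9693 = 0.00969
  20–24: 5 × 0.024 × 0.9494 = 0.11393
  25–29: 5 × 0.090 × 0.9395 = 0.42278
  30–34: 5 × 0.100 × 0.9317 = 0.46585
  35–39: 5 × 0.049 × 0.9181 = 0.22493
  40–44: 5 × 0.010 × 0.9001 = 0.04501
  45–49: 5 × 0.001 × 0.8826 = 0.00441
Sum = 1.28660
NRR = 0.484 × 1.28660 = 0.62271
NRR < 1, so the cohort does not fully replace itself.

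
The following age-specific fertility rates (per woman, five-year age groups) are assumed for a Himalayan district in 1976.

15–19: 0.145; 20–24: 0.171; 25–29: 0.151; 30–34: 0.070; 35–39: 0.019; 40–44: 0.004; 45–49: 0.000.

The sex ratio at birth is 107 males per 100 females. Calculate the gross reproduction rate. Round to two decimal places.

Proportion female at birth = 100 / (100 + 107) = 0.48309.
Sum of ASFRs = 0.145 + 0.171 + 0.151 + 0.070 + 0.019 + 0.004 + 0.000 = 0.560
TFR = 5 × 0.560 = 2.8
GRR = 0.48309 × 2.8 = 1.35265

1.35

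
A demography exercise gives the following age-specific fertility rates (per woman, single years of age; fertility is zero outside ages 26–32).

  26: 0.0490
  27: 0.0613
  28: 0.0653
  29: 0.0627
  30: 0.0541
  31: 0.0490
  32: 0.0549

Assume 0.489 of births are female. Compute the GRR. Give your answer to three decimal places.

Proportion female at birth = 0.489.
Sum of ASFRs = 0.0490 + 0.0613 + 0.0653 + 0.0627 + 0.0541 + 0.0490 + 0.0549 = 0.3963
TFR = 0.3963
GRR = 0.489 × 0.3963 = 0.19379

0.194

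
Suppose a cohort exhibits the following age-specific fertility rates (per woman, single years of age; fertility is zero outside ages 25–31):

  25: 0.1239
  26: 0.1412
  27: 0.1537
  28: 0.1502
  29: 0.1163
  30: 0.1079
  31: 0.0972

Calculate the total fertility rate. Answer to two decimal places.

0.89

Sum of ASFRs = 0.1239 + 0.1412 + 0.1537 + 0.1502 + 0.1163 + 0.1079 + 0.0972 = 0.8904
TFR = 0.8904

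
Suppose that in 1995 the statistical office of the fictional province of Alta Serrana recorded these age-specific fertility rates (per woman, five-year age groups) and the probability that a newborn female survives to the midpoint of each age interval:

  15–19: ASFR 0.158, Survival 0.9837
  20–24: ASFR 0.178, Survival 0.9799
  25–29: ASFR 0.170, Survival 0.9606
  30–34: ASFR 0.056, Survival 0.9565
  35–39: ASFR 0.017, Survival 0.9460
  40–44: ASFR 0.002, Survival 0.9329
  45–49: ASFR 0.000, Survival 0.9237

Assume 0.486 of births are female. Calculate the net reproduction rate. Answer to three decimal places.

1.372

Proportion female at birth = 0.486.
Weighting each age-specific rate by interval width and survival:
  15–19: 5 × 0.158 × 0.9837 = 0.77712
  20–24: 5 × 0.178 × 0.9799 = 0.87211
  25–29: 5 × 0.170 × 0.9606 = 0.81651
  30–34: 5 × 0.056 × 0.9565 = 0.26782
  35–39: 5 × 0.017 × 0.9460 = 0.08041
  40–44: 5 × 0.002 × 0.9329 = 0.00933
  45–49: 5 × 0.000 × 0.9237 = 0.00000
Sum = 2.82330
NRR = 0.486 × 2.82330 = 1.37212
NRR > 1, so each generation more than replaces itself.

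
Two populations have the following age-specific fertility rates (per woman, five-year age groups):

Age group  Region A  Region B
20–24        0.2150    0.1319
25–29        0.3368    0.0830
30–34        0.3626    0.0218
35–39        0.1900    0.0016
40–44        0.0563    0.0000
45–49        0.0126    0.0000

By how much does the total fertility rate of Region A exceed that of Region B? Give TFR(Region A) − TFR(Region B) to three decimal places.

4.675

Region A:
  Sum of ASFRs = 0.2150 + 0.3368 + 0.3626 + 0.1900 + 0.0563 + 0.0126 = 1.1733
  TFR = 5 × 1.1733 = 5.8665
Region B:
  Sum of ASFRs = 0.1319 + 0.0830 + 0.0218 + 0.0016 + 0.0000 + 0.0000 = 0.2383
  TFR = 5 × 0.2383 = 1.1915
Difference = 5.8665 − 1.1915 = 4.675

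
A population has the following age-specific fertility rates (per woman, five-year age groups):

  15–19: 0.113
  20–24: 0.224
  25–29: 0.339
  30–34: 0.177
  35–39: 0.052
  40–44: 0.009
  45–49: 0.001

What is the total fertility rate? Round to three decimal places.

4.575

Sum of ASFRs = 0.113 + 0.224 + 0.339 + 0.177 + 0.052 + 0.009 + 0.001 = 0.915
TFR = 5 × 0.915 = 4.575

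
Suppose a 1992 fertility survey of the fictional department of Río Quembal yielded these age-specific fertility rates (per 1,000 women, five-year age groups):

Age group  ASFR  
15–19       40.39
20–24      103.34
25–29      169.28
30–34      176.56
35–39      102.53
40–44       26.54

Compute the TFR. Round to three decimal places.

Sum of ASFRs = 40.39 + 103.34 + 169.28 + 176.56 + 102.53 + 26.54 = 618.64
TFR = 5 × 618.64 / 1000 = 3.0932

3.093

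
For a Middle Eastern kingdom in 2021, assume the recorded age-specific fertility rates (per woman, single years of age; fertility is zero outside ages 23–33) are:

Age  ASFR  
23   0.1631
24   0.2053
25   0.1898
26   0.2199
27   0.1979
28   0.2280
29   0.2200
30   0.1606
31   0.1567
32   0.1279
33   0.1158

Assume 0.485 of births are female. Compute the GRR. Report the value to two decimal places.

Proportion female at birth = 0.485.
Sum of ASFRs = 0.1631 + 0.2053 + 0.1898 + 0.2199 + 0.1979 + 0.2280 + 0.2200 + 0.1606 + 0.1567 + 0.1279 + 0.1158 = 1.9850
TFR = 1.985
GRR = 0.485 × 1.985 = 0.96273

0.96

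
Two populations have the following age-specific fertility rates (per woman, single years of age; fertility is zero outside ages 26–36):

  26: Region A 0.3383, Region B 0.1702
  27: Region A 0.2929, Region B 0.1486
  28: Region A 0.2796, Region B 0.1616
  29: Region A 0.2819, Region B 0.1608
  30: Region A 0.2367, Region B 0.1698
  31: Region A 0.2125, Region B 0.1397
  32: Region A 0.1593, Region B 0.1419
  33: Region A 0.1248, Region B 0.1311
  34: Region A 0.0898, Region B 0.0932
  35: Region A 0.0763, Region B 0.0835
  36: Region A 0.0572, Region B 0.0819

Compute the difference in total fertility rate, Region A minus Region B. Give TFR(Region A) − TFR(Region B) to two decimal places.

Region A:
  Sum of ASFRs = 0.3383 + 0.2929 + 0.2796 + 0.2819 + 0.2367 + 0.2125 + 0.1593 + 0.1248 + 0.0898 + 0.0763 + 0.0572 = 2.1493
  TFR = 2.1493
Region B:
  Sum of ASFRs = 0.1702 + 0.1486 + 0.1616 + 0.1608 + 0.1698 + 0.1397 + 0.1419 + 0.1311 + 0.0932 + 0.0835 + 0.0819 = 1.4823
  TFR = 1.4823
Difference = 2.1493 − 1.4823 = 0.667

0.67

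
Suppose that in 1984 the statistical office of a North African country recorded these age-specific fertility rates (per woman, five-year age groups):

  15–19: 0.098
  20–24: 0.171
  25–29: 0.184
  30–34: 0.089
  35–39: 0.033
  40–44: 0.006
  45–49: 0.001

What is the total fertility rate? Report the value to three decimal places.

Sum of ASFRs = 0.098 + 0.171 + 0.184 + 0.089 + 0.033 + 0.006 + 0.001 = 0.582
TFR = 5 × 0.582 = 2.91

2.910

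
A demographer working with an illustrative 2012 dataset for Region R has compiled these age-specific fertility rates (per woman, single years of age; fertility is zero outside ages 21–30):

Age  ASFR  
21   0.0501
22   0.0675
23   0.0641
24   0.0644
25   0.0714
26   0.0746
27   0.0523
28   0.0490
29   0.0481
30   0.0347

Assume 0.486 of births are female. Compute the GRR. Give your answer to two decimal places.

0.28

Proportion female at birth = 0.486.
Sum of ASFRs = 0.0501 + 0.0675 + 0.0641 + 0.0644 + 0.0714 + 0.0746 + 0.0523 + 0.0490 + 0.0481 + 0.0347 = 0.5762
TFR = 0.5762
GRR = 0.486 × 0.5762 = 0.28003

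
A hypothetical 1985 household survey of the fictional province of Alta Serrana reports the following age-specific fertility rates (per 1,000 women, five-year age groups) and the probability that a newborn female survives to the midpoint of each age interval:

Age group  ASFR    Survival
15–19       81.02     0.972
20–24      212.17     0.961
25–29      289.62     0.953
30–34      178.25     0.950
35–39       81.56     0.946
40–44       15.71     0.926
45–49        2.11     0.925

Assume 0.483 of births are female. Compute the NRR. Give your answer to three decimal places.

1.984

Proportion female at birth = 0.483.
Survival-weighted fertility by age (5·fₓ·Sₓ):
  15–19: 5 × 81.02/1000 × 0.972 = 0.39376
  20–24: 5 × 212.17/1000 × 0.961 = 1.01948
  25–29: 5 × 289.62/1000 × 0.953 = 1.38004
  30–34: 5 × 178.25/1000 × 0.950 = 0.84669
  35–39: 5 × 81.56/1000 × 0.946 = 0.38578
  40–44: 5 × 15.71/1000 × 0.926 = 0.07274
  45–49: 5 × 2.11/1000 × 0.925 = 0.00976
Sum = 4.10825
NRR = 0.483 × 4.10825 = 1.98428
An NRR exceeding 1 indicates intrinsic growth under these rates.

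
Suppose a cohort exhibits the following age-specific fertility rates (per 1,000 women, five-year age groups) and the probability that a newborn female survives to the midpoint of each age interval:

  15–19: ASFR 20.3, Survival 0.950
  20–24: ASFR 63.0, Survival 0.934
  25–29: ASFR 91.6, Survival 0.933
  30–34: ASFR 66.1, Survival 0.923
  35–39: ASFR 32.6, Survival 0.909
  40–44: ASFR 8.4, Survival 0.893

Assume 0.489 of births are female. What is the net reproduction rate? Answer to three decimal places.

Proportion female at birth = 0.489.
Per-age-group product (5 × ASFR × survival probability):
  15–19: 5 × 20.3/1000 × 0.950 = 0.09643
  20–24: 5 × 63.0/1000 × 0.934 = 0.29421
  25–29: 5 × 91.6/1000 × 0.933 = 0.42731
  30–34: 5 × 66.1/1000 × 0.923 = 0.30505
  35–39: 5 × 32.6/1000 × 0.909 = 0.14817
  40–44: 5 × 8.4/1000 × 0.893 = 0.03751
Sum = 1.30868
NRR = 0.489 × 1.30868 = 0.63994

0.640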